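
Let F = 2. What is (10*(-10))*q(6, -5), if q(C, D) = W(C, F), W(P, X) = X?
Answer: -200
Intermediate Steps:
q(C, D) = 2
(10*(-10))*q(6, -5) = (10*(-10))*2 = -100*2 = -200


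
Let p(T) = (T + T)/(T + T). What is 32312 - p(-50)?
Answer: 32311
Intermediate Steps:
p(T) = 1 (p(T) = (2*T)/((2*T)) = (2*T)*(1/(2*T)) = 1)
32312 - p(-50) = 32312 - 1*1 = 32312 - 1 = 32311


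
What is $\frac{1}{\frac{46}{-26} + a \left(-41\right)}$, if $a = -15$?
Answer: $\frac{13}{7972} \approx 0.0016307$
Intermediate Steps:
$\frac{1}{\frac{46}{-26} + a \left(-41\right)} = \frac{1}{\frac{46}{-26} - -615} = \frac{1}{46 \left(- \frac{1}{26}\right) + 615} = \frac{1}{- \frac{23}{13} + 615} = \frac{1}{\frac{7972}{13}} = \frac{13}{7972}$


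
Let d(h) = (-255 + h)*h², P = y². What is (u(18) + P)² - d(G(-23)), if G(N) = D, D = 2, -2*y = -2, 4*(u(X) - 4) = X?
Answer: 4409/4 ≈ 1102.3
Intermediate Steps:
u(X) = 4 + X/4
y = 1 (y = -½*(-2) = 1)
G(N) = 2
P = 1 (P = 1² = 1)
d(h) = h²*(-255 + h)
(u(18) + P)² - d(G(-23)) = ((4 + (¼)*18) + 1)² - 2²*(-255 + 2) = ((4 + 9/2) + 1)² - 4*(-253) = (17/2 + 1)² - 1*(-1012) = (19/2)² + 1012 = 361/4 + 1012 = 4409/4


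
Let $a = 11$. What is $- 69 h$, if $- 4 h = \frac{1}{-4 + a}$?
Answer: $\frac{69}{28} \approx 2.4643$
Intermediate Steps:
$h = - \frac{1}{28}$ ($h = - \frac{1}{4 \left(-4 + 11\right)} = - \frac{1}{4 \cdot 7} = \left(- \frac{1}{4}\right) \frac{1}{7} = - \frac{1}{28} \approx -0.035714$)
$- 69 h = \left(-69\right) \left(- \frac{1}{28}\right) = \frac{69}{28}$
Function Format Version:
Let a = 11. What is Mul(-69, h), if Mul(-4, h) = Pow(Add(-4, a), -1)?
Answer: Rational(69, 28) ≈ 2.4643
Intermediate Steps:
h = Rational(-1, 28) (h = Mul(Rational(-1, 4), Pow(Add(-4, 11), -1)) = Mul(Rational(-1, 4), Pow(7, -1)) = Mul(Rational(-1, 4), Rational(1, 7)) = Rational(-1, 28) ≈ -0.035714)
Mul(-69, h) = Mul(-69, Rational(-1, 28)) = Rational(69, 28)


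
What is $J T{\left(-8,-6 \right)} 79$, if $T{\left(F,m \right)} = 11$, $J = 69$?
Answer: $59961$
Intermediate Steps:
$J T{\left(-8,-6 \right)} 79 = 69 \cdot 11 \cdot 79 = 759 \cdot 79 = 59961$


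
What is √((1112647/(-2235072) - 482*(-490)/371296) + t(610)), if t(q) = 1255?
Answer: √13189709268830700916611/3241692552 ≈ 35.428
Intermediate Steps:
√((1112647/(-2235072) - 482*(-490)/371296) + t(610)) = √((1112647/(-2235072) - 482*(-490)/371296) + 1255) = √((1112647*(-1/2235072) + 236180*(1/371296)) + 1255) = √((-1112647/2235072 + 59045/92824) + 1255) = √(3586185139/25933540416 + 1255) = √(32550179407219/25933540416) = √13189709268830700916611/3241692552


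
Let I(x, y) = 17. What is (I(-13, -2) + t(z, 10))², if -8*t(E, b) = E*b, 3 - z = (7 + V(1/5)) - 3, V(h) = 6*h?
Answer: 6241/16 ≈ 390.06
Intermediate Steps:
z = -11/5 (z = 3 - ((7 + 6/5) - 3) = 3 - (41/5 - 3) = 3 - 1*26/5 = 3 - 26/5 = -11/5 ≈ -2.2000)
t(E, b) = -E*b/8
(I(-13, -2) + t(z, 10))² = (17 - ⅛*(-11/5)*10)² = (17 + 11/4)² = (79/4)² = 6241/16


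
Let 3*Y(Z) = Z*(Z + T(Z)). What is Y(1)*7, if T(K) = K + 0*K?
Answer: 14/3 ≈ 4.6667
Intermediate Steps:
T(K) = K (T(K) = K + 0 = K)
Y(Z) = 2*Z²/3 (Y(Z) = (Z*(Z + Z))/3 = (Z*(2*Z))/3 = (2*Z²)/3 = 2*Z²/3)
Y(1)*7 = ((⅔)*1²)*7 = ((⅔)*1)*7 = (⅔)*7 = 14/3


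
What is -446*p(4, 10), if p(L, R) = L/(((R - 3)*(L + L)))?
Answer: -223/7 ≈ -31.857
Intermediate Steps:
p(L, R) = 1/(2*(-3 + R)) (p(L, R) = L/(((-3 + R)*(2*L))) = L/((2*L*(-3 + R))) = L*(1/(2*L*(-3 + R))) = 1/(2*(-3 + R)))
-446*p(4, 10) = -223/(-3 + 10) = -223/7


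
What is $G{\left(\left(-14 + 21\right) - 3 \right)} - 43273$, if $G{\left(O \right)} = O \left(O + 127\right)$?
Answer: $-42749$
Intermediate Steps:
$G{\left(O \right)} = O \left(127 + O\right)$
$G{\left(\left(-14 + 21\right) - 3 \right)} - 43273 = \left(\left(-14 + 21\right) - 3\right) \left(127 + \left(\left(-14 + 21\right) - 3\right)\right) - 43273 = \left(7 - 3\right) \left(127 + \left(7 - 3\right)\right) - 43273 = 4 \left(127 + 4\right) - 43273 = 4 \cdot 131 - 43273 = 524 - 43273 = -42749$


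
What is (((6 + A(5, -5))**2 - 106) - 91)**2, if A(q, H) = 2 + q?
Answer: 784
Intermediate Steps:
(((6 + A(5, -5))**2 - 106) - 91)**2 = (((6 + (2 + 5))**2 - 106) - 91)**2 = (((6 + 7)**2 - 106) - 91)**2 = ((13**2 - 106) - 91)**2 = ((169 - 106) - 91)**2 = (63 - 91)**2 = (-28)**2 = 784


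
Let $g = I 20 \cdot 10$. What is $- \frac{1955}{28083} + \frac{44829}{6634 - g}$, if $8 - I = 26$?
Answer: $\frac{3168607}{735042} \approx 4.3108$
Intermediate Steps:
$I = -18$ ($I = 8 - 26 = -18$)
$g = -3600$ ($g = \left(-18\right) 20 \cdot 10 = \left(-360\right) 10 = -3600$)
$- \frac{1955}{28083} + \frac{44829}{6634 - g} = - \frac{1955}{28083} + \frac{44829}{6634 - -3600} = \left(-1955\right) \frac{1}{28083} + \frac{44829}{6634 + 3600} = - \frac{85}{1221} + \frac{44829}{10234} = - \frac{85}{1221} + 44829 \cdot \frac{1}{10234} = - \frac{85}{1221} + \frac{2637}{602} = \frac{3168607}{735042}$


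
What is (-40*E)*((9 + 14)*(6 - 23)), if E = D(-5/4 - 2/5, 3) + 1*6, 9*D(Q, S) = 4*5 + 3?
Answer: 1204280/9 ≈ 1.3381e+5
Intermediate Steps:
D(Q, S) = 23/9 (D(Q, S) = (4*5 + 3)/9 = (20 + 3)/9 = (⅑)*23 = 23/9)
E = 77/9 (E = 23/9 + 1*6 = 23/9 + 6 = 77/9 ≈ 8.5556)
(-40*E)*((9 + 14)*(6 - 23)) = (-40*77/9)*((9 + 14)*(6 - 23)) = -70840*(-17)/9 = -3080/9*(-391) = 1204280/9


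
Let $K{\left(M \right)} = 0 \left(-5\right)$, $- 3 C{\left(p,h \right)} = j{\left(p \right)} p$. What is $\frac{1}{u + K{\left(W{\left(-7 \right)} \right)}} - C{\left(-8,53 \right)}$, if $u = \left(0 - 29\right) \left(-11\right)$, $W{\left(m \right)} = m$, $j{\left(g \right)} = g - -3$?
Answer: $\frac{12763}{957} \approx 13.336$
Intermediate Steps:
$j{\left(g \right)} = 3 + g$ ($j{\left(g \right)} = g + 3 = 3 + g$)
$C{\left(p,h \right)} = - \frac{p \left(3 + p\right)}{3}$ ($C{\left(p,h \right)} = - \frac{\left(3 + p\right) p}{3} = - \frac{p \left(3 + p\right)}{3}$)
$K{\left(M \right)} = 0$
$u = 319$ ($u = \left(-29\right) \left(-11\right) = 319$)
$\frac{1}{u + K{\left(W{\left(-7 \right)} \right)}} - C{\left(-8,53 \right)} = \frac{1}{319 + 0} - \left(- \frac{1}{3}\right) \left(-8\right) \left(3 - 8\right) = \frac{1}{319} - \left(- \frac{1}{3}\right) \left(-8\right) \left(-5\right) = \frac{1}{319} - - \frac{40}{3} = \frac{1}{319} + \frac{40}{3} = \frac{12763}{957}$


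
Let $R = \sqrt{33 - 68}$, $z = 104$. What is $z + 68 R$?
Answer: $104 + 68 i \sqrt{35} \approx 104.0 + 402.29 i$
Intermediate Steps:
$R = i \sqrt{35}$ ($R = \sqrt{-35} = i \sqrt{35} \approx 5.9161 i$)
$z + 68 R = 104 + 68 i \sqrt{35}$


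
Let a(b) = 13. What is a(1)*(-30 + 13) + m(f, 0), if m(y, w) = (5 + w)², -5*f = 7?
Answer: -196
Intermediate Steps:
f = -7/5 (f = -⅕*7 = -7/5 ≈ -1.4000)
a(1)*(-30 + 13) + m(f, 0) = 13*(-30 + 13) + (5 + 0)² = 13*(-17) + 5² = -221 + 25 = -196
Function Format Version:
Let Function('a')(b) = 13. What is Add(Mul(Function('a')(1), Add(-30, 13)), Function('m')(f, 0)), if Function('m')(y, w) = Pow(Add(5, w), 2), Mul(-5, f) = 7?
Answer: -196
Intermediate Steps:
f = Rational(-7, 5) (f = Mul(Rational(-1, 5), 7) = Rational(-7, 5) ≈ -1.4000)
Add(Mul(Function('a')(1), Add(-30, 13)), Function('m')(f, 0)) = Add(Mul(13, Add(-30, 13)), Pow(Add(5, 0), 2)) = Add(Mul(13, -17), Pow(5, 2)) = Add(-221, 25) = -196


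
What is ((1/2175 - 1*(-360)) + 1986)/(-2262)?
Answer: -5102551/4919850 ≈ -1.0371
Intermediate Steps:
((1/2175 - 1*(-360)) + 1986)/(-2262) = ((1/2175 + 360) + 1986)*(-1/2262) = (783001/2175 + 1986)*(-1/2262) = (5102551/2175)*(-1/2262) = -5102551/4919850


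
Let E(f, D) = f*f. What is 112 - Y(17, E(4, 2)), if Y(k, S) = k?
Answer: 95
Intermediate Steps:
E(f, D) = f²
112 - Y(17, E(4, 2)) = 112 - 1*17 = 112 - 17 = 95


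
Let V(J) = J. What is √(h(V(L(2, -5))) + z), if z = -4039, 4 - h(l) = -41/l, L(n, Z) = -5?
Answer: 38*I*√70/5 ≈ 63.586*I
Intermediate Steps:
h(l) = 4 + 41/l (h(l) = 4 - (-41)/l = 4 + 41/l)
√(h(V(L(2, -5))) + z) = √((4 + 41/(-5)) - 4039) = √((4 + 41*(-⅕)) - 4039) = √((4 - 41/5) - 4039) = √(-21/5 - 4039) = √(-20216/5) = 38*I*√70/5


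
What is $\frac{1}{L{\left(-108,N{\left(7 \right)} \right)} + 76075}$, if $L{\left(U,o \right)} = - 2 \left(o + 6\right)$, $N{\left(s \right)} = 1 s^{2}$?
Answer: $\frac{1}{75965} \approx 1.3164 \cdot 10^{-5}$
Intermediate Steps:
$N{\left(s \right)} = s^{2}$
$L{\left(U,o \right)} = -12 - 2 o$ ($L{\left(U,o \right)} = - 2 \left(6 + o\right) = -12 - 2 o$)
$\frac{1}{L{\left(-108,N{\left(7 \right)} \right)} + 76075} = \frac{1}{\left(-12 - 2 \cdot 7^{2}\right) + 76075} = \frac{1}{\left(-12 - 98\right) + 76075} = \frac{1}{-110 + 76075} = \frac{1}{75965}$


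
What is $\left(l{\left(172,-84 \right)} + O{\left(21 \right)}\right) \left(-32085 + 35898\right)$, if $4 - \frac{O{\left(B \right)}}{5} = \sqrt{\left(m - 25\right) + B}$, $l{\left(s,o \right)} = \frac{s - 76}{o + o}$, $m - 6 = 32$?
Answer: $\frac{518568}{7} - 19065 \sqrt{34} \approx -37086.0$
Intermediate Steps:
$m = 38$ ($m = 6 + 32 = 38$)
$l{\left(s,o \right)} = \frac{-76 + s}{2 o}$
$O{\left(B \right)} = 20 - 5 \sqrt{13 + B}$ ($O{\left(B \right)} = 20 - 5 \sqrt{\left(38 - 25\right) + B} = 20 - 5 \sqrt{13 + B}$)
$\left(l{\left(172,-84 \right)} + O{\left(21 \right)}\right) \left(-32085 + 35898\right) = \left(\frac{-76 + 172}{2 \left(-84\right)} + \left(20 - 5 \sqrt{13 + 21}\right)\right) \left(-32085 + 35898\right) = \left(\frac{1}{2} \left(- \frac{1}{84}\right) 96 + \left(20 - 5 \sqrt{34}\right)\right) 3813 = \left(- \frac{4}{7} + \left(20 - 5 \sqrt{34}\right)\right) 3813 = \left(\frac{136}{7} - 5 \sqrt{34}\right) 3813 = \frac{518568}{7} - 19065 \sqrt{34}$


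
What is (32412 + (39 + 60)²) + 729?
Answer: 42942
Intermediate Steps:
(32412 + (39 + 60)²) + 729 = (32412 + 99²) + 729 = (32412 + 9801) + 729 = 42213 + 729 = 42942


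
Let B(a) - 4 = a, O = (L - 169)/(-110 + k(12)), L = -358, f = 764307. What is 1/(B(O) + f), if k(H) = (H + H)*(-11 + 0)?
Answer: 22/16814873 ≈ 1.3084e-6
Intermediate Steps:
k(H) = -22*H (k(H) = (2*H)*(-11) = -22*H)
O = 31/22 (O = (-358 - 169)/(-110 - 22*12) = -527/(-110 - 264) = -527/(-374) = -527*(-1/374) = 31/22 ≈ 1.4091)
B(a) = 4 + a
1/(B(O) + f) = 1/((4 + 31/22) + 764307) = 1/(119/22 + 764307) = 1/(16814873/22) = 22/16814873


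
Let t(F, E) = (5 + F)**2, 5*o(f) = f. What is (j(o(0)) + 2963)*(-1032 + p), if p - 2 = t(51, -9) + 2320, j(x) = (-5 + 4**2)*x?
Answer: 13114238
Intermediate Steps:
o(f) = f/5
j(x) = 11*x (j(x) = (-5 + 16)*x = 11*x)
p = 5458 (p = 2 + ((5 + 51)**2 + 2320) = 2 + (56**2 + 2320) = 2 + (3136 + 2320) = 2 + 5456 = 5458)
(j(o(0)) + 2963)*(-1032 + p) = (11*((1/5)*0) + 2963)*(-1032 + 5458) = (11*0 + 2963)*4426 = (0 + 2963)*4426 = 2963*4426 = 13114238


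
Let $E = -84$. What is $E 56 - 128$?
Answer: $-4832$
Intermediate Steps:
$E 56 - 128 = \left(-84\right) 56 - 128 = -4704 - 128 = -4832$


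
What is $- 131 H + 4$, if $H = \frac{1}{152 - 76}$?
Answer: $\frac{173}{76} \approx 2.2763$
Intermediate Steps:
$H = \frac{1}{76} \approx 0.013158$
$- 131 H + 4 = \left(-131\right) \frac{1}{76} + 4 = - \frac{131}{76} + 4 = \frac{173}{76}$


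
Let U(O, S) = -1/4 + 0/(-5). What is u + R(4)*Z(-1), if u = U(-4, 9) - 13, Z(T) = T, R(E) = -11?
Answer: -9/4 ≈ -2.2500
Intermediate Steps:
U(O, S) = -¼ (U(O, S) = -1*¼ + 0*(-⅕) = -¼ + 0 = -¼)
u = -53/4 (u = -¼ - 13 = -53/4 ≈ -13.250)
u + R(4)*Z(-1) = -53/4 - 11*(-1) = -53/4 + 11 = -9/4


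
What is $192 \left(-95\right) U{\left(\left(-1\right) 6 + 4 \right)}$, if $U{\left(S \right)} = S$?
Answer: $36480$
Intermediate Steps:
$192 \left(-95\right) U{\left(\left(-1\right) 6 + 4 \right)} = 192 \left(-95\right) \left(\left(-1\right) 6 + 4\right) = - 18240 \left(-6 + 4\right) = \left(-18240\right) \left(-2\right) = 36480$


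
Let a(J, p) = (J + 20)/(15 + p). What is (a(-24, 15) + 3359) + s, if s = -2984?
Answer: 5623/15 ≈ 374.87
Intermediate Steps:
a(J, p) = (20 + J)/(15 + p)
(a(-24, 15) + 3359) + s = ((20 - 24)/(15 + 15) + 3359) - 2984 = (-4/30 + 3359) - 2984 = ((1/30)*(-4) + 3359) - 2984 = (-2/15 + 3359) - 2984 = 50383/15 - 2984 = 5623/15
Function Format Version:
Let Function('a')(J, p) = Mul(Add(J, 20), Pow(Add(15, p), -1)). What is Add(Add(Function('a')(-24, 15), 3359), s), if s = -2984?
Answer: Rational(5623, 15) ≈ 374.87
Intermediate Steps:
Function('a')(J, p) = Mul(Pow(Add(15, p), -1), Add(20, J)) (Function('a')(J, p) = Mul(Add(20, J), Pow(Add(15, p), -1)) = Mul(Pow(Add(15, p), -1), Add(20, J)))
Add(Add(Function('a')(-24, 15), 3359), s) = Add(Add(Mul(Pow(Add(15, 15), -1), Add(20, -24)), 3359), -2984) = Add(Add(Mul(Pow(30, -1), -4), 3359), -2984) = Add(Add(Mul(Rational(1, 30), -4), 3359), -2984) = Add(Add(Rational(-2, 15), 3359), -2984) = Add(Rational(50383, 15), -2984) = Rational(5623, 15)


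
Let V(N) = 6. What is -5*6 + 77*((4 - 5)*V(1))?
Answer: -492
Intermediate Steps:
-5*6 + 77*((4 - 5)*V(1)) = -5*6 + 77*((4 - 5)*6) = -30 + 77*(-1*6) = -30 + 77*(-6) = -30 - 462 = -492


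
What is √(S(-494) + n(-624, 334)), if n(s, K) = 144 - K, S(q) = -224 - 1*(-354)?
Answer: 2*I*√15 ≈ 7.746*I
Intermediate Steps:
S(q) = 130 (S(q) = -224 + 354 = 130)
√(S(-494) + n(-624, 334)) = √(130 + (144 - 1*334)) = √(130 + (144 - 334)) = √(130 - 190) = √(-60) = 2*I*√15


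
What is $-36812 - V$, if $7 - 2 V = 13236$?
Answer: $- \frac{60395}{2} \approx -30198.0$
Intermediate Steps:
$V = - \frac{13229}{2}$ ($V = \frac{7}{2} - 6618 = - \frac{13229}{2} \approx -6614.5$)
$-36812 - V = -36812 - - \frac{13229}{2} = -36812 + \frac{13229}{2} = - \frac{60395}{2}$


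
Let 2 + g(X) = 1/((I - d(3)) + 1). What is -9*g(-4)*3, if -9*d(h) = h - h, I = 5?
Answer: 99/2 ≈ 49.500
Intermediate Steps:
d(h) = 0 (d(h) = -(h - h)/9 = -1/9*0 = 0)
g(X) = -11/6 (g(X) = -2 + 1/((5 - 1*0) + 1) = -2 + 1/((5 + 0) + 1) = -2 + 1/(5 + 1) = -2 + 1/6 = -11/6)
-9*g(-4)*3 = -9*(-11/6)*3 = (33/2)*3 = 99/2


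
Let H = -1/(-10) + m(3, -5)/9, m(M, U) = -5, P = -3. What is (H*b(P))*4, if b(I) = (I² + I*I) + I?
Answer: -82/3 ≈ -27.333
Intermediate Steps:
b(I) = I + 2*I² (b(I) = (I² + I²) + I = 2*I² + I = I + 2*I²)
H = -41/90 (H = -1/(-10) - 5/9 = -1*(-⅒) - 5*⅑ = ⅒ - 5/9 = -41/90 ≈ -0.45556)
(H*b(P))*4 = -(-41)*(1 + 2*(-3))/30*4 = -(-41)*(1 - 6)/30*4 = -(-41)*(-5)/30*4 = -41/90*15*4 = -41/6*4 = -82/3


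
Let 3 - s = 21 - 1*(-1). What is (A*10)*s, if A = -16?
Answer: 3040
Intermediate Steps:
s = -19 (s = 3 - (21 - 1*(-1)) = 3 - (21 + 1) = 3 - 1*22 = 3 - 22 = -19)
(A*10)*s = -16*10*(-19) = -160*(-19) = 3040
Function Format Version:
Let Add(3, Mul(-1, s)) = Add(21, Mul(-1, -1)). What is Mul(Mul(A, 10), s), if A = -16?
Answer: 3040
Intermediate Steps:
s = -19 (s = Add(3, Mul(-1, Add(21, Mul(-1, -1)))) = Add(3, Mul(-1, Add(21, 1))) = Add(3, Mul(-1, 22)) = Add(3, -22) = -19)
Mul(Mul(A, 10), s) = Mul(Mul(-16, 10), -19) = Mul(-160, -19) = 3040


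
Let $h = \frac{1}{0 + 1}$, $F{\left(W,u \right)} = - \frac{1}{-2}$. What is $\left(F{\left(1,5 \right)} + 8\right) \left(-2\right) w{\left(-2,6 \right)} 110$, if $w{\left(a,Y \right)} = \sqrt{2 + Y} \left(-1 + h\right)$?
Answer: $0$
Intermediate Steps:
$F{\left(W,u \right)} = \frac{1}{2}$ ($F{\left(W,u \right)} = \left(-1\right) \left(- \frac{1}{2}\right) = \frac{1}{2}$)
$h = 1$ ($h = 1^{-1} = 1$)
$w{\left(a,Y \right)} = 0$ ($w{\left(a,Y \right)} = \sqrt{2 + Y} \left(-1 + 1\right) = \sqrt{2 + Y} 0 = 0$)
$\left(F{\left(1,5 \right)} + 8\right) \left(-2\right) w{\left(-2,6 \right)} 110 = \left(\frac{1}{2} + 8\right) \left(-2\right) 0 \cdot 110 = \frac{17}{2} \left(-2\right) 0 \cdot 110 = \left(-17\right) 0 \cdot 110 = 0 \cdot 110 = 0$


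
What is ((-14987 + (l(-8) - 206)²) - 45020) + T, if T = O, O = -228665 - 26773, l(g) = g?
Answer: -269649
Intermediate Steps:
O = -255438
T = -255438
((-14987 + (l(-8) - 206)²) - 45020) + T = ((-14987 + (-8 - 206)²) - 45020) - 255438 = ((-14987 + (-214)²) - 45020) - 255438 = ((-14987 + 45796) - 45020) - 255438 = (30809 - 45020) - 255438 = -14211 - 255438 = -269649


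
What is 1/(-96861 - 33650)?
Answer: -1/130511 ≈ -7.6622e-6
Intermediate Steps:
1/(-96861 - 33650) = 1/(-130511) = -1/130511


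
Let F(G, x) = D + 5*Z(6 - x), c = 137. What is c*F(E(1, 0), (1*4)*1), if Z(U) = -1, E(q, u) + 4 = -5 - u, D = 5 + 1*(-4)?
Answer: -548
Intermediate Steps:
D = 1 (D = 5 - 4 = 1)
E(q, u) = -9 - u (E(q, u) = -4 + (-5 - u) = -9 - u)
F(G, x) = -4 (F(G, x) = 1 + 5*(-1) = 1 - 5 = -4)
c*F(E(1, 0), (1*4)*1) = 137*(-4) = -548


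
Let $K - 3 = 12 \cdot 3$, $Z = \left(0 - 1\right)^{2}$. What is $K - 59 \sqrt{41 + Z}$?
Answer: $39 - 59 \sqrt{42} \approx -343.36$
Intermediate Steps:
$Z = 1$ ($Z = \left(-1\right)^{2} = 1$)
$K = 39$ ($K = 3 + 12 \cdot 3 = 3 + 36 = 39$)
$K - 59 \sqrt{41 + Z} = 39 - 59 \sqrt{41 + 1} = 39 - 59 \sqrt{42}$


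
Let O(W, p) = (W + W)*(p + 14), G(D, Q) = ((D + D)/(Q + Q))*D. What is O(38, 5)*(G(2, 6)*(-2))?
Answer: -5776/3 ≈ -1925.3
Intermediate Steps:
G(D, Q) = D**2/Q (G(D, Q) = ((2*D)/((2*Q)))*D = ((2*D)*(1/(2*Q)))*D = (D/Q)*D = D**2/Q)
O(W, p) = 2*W*(14 + p) (O(W, p) = (2*W)*(14 + p) = 2*W*(14 + p))
O(38, 5)*(G(2, 6)*(-2)) = (2*38*(14 + 5))*((2**2/6)*(-2)) = (2*38*19)*((4*(1/6))*(-2)) = 1444*((2/3)*(-2)) = 1444*(-4/3) = -5776/3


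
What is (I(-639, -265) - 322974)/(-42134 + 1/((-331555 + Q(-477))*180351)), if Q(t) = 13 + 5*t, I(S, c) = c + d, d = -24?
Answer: 19468213015754151/2537480896996519 ≈ 7.6723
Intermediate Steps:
I(S, c) = -24 + c (I(S, c) = c - 24 = -24 + c)
(I(-639, -265) - 322974)/(-42134 + 1/((-331555 + Q(-477))*180351)) = ((-24 - 265) - 322974)/(-42134 + 1/((-331555 + (13 + 5*(-477)))*180351)) = (-289 - 322974)/(-42134 + (1/180351)/(-331555 + (13 - 2385))) = -323263/(-42134 + (1/180351)/(-331555 - 2372)) = -323263/(-42134 + (1/180351)/(-333927)) = -323263/(-42134 - 1/333927*1/180351) = -323263/(-42134 - 1/60224068377) = -323263/(-2537480896996519/60224068377) = -323263*(-60224068377/2537480896996519) = 19468213015754151/2537480896996519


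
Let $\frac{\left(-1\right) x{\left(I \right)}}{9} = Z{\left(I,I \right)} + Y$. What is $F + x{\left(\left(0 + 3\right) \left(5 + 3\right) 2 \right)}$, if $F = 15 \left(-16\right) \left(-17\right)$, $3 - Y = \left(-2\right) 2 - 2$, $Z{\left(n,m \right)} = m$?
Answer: $3567$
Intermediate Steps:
$Y = 9$ ($Y = 3 - \left(\left(-2\right) 2 - 2\right) = 3 - \left(-4 - 2\right) = 3 - -6 = 3 + 6 = 9$)
$x{\left(I \right)} = -81 - 9 I$ ($x{\left(I \right)} = - 9 \left(I + 9\right) = - 9 \left(9 + I\right) = -81 - 9 I$)
$F = 4080$ ($F = \left(-240\right) \left(-17\right) = 4080$)
$F + x{\left(\left(0 + 3\right) \left(5 + 3\right) 2 \right)} = 4080 - \left(81 + 9 \left(0 + 3\right) \left(5 + 3\right) 2\right) = 4080 - \left(81 + 9 \cdot 3 \cdot 8 \cdot 2\right) = 4080 - \left(81 + 9 \cdot 24 \cdot 2\right) = 4080 - 513 = 3567$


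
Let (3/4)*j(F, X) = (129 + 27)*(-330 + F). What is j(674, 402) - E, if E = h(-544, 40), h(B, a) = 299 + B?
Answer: 71797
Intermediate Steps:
j(F, X) = -68640 + 208*F (j(F, X) = 4*((129 + 27)*(-330 + F))/3 = 4*(156*(-330 + F))/3 = 4*(-51480 + 156*F)/3 = -68640 + 208*F)
E = -245 (E = 299 - 544 = -245)
j(674, 402) - E = (-68640 + 208*674) - 1*(-245) = (-68640 + 140192) + 245 = 71552 + 245 = 71797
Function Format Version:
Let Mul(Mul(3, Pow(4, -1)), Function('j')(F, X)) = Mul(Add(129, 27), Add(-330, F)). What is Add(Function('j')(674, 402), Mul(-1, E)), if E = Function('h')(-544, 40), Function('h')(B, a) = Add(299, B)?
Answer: 71797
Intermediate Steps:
Function('j')(F, X) = Add(-68640, Mul(208, F)) (Function('j')(F, X) = Mul(Rational(4, 3), Mul(Add(129, 27), Add(-330, F))) = Mul(Rational(4, 3), Mul(156, Add(-330, F))) = Mul(Rational(4, 3), Add(-51480, Mul(156, F))) = Add(-68640, Mul(208, F)))
E = -245 (E = Add(299, -544) = -245)
Add(Function('j')(674, 402), Mul(-1, E)) = Add(Add(-68640, Mul(208, 674)), Mul(-1, -245)) = Add(Add(-68640, 140192), 245) = Add(71552, 245) = 71797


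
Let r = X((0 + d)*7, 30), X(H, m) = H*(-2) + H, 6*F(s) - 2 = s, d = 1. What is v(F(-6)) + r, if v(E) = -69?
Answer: -76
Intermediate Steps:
F(s) = ⅓ + s/6
X(H, m) = -H (X(H, m) = -2*H + H = -H)
r = -7 (r = -(0 + 1)*7 = -7 ≈ -7.0000)
v(F(-6)) + r = -69 - 7 = -76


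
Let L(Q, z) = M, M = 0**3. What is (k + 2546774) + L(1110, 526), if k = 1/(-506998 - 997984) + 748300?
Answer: 4959027058667/1504982 ≈ 3.2951e+6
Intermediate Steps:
M = 0
L(Q, z) = 0
k = 1126178030599/1504982 (k = 1/(-1504982) + 748300 = -1/1504982 + 748300 = 1126178030599/1504982 ≈ 7.4830e+5)
(k + 2546774) + L(1110, 526) = (1126178030599/1504982 + 2546774) + 0 = 4959027058667/1504982 + 0 = 4959027058667/1504982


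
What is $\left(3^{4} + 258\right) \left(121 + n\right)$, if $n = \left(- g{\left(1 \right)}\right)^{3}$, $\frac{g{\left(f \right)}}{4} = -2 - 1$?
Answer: $626811$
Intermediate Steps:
$g{\left(f \right)} = -12$ ($g{\left(f \right)} = 4 \left(-2 - 1\right) = 4 \left(-3\right) = -12$)
$n = 1728$ ($n = \left(\left(-1\right) \left(-12\right)\right)^{3} = 12^{3} = 1728$)
$\left(3^{4} + 258\right) \left(121 + n\right) = \left(3^{4} + 258\right) \left(121 + 1728\right) = \left(81 + 258\right) 1849 = 339 \cdot 1849 = 626811$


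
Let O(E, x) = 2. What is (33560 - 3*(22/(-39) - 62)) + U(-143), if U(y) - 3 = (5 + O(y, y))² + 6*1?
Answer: 439474/13 ≈ 33806.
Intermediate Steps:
U(y) = 58 (U(y) = 3 + ((5 + 2)² + 6*1) = 3 + (7² + 6) = 3 + (49 + 6) = 3 + 55 = 58)
(33560 - 3*(22/(-39) - 62)) + U(-143) = (33560 - 3*(22/(-39) - 62)) + 58 = (33560 - 3*(22*(-1/39) - 62)) + 58 = (33560 - 3*(-22/39 - 62)) + 58 = (33560 - 3*(-2440/39)) + 58 = (33560 + 2440/13) + 58 = 438720/13 + 58 = 439474/13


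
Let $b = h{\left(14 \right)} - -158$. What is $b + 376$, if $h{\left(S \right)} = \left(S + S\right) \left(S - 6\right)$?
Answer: $758$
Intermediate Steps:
$h{\left(S \right)} = 2 S \left(-6 + S\right)$
$b = 382$ ($b = 2 \cdot 14 \left(-6 + 14\right) - -158 = 2 \cdot 14 \cdot 8 + 158 = 224 + 158 = 382$)
$b + 376 = 382 + 376 = 758$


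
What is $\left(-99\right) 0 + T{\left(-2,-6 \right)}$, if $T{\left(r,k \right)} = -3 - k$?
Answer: $3$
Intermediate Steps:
$\left(-99\right) 0 + T{\left(-2,-6 \right)} = \left(-99\right) 0 - -3 = 0 + \left(-3 + 6\right) = 0 + 3 = 3$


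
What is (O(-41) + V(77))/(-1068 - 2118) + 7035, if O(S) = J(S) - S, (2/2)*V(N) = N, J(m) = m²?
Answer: 22411711/3186 ≈ 7034.4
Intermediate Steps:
V(N) = N
O(S) = S² - S
(O(-41) + V(77))/(-1068 - 2118) + 7035 = (-41*(-1 - 41) + 77)/(-1068 - 2118) + 7035 = (-41*(-42) + 77)/(-3186) + 7035 = (1722 + 77)*(-1/3186) + 7035 = 1799*(-1/3186) + 7035 = -1799/3186 + 7035 = 22411711/3186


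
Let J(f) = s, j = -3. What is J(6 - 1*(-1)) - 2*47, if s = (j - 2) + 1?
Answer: -98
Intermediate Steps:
s = -4 (s = (-3 - 2) + 1 = -5 + 1 = -4)
J(f) = -4
J(6 - 1*(-1)) - 2*47 = -4 - 2*47 = -4 - 94 = -98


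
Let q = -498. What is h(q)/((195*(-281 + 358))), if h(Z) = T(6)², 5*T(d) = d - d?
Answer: 0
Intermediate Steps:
T(d) = 0 (T(d) = (d - d)/5 = (⅕)*0 = 0)
h(Z) = 0 (h(Z) = 0² = 0)
h(q)/((195*(-281 + 358))) = 0/((195*(-281 + 358))) = 0/((195*77)) = 0/15015 = 0*(1/15015) = 0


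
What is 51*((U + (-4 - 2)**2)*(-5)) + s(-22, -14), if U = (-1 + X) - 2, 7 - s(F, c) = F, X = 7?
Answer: -10171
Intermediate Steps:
s(F, c) = 7 - F
U = 4 (U = (-1 + 7) - 2 = 6 - 2 = 4)
51*((U + (-4 - 2)**2)*(-5)) + s(-22, -14) = 51*((4 + (-4 - 2)**2)*(-5)) + (7 - 1*(-22)) = 51*((4 + (-6)**2)*(-5)) + (7 + 22) = 51*((4 + 36)*(-5)) + 29 = 51*(40*(-5)) + 29 = 51*(-200) + 29 = -10200 + 29 = -10171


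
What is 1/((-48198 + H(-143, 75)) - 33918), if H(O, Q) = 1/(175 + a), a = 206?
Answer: -381/31286195 ≈ -1.2178e-5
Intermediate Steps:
H(O, Q) = 1/381 (H(O, Q) = 1/(175 + 206) = 1/381)
1/((-48198 + H(-143, 75)) - 33918) = 1/((-48198 + 1/381) - 33918) = 1/(-18363437/381 - 33918) = 1/(-31286195/381) = -381/31286195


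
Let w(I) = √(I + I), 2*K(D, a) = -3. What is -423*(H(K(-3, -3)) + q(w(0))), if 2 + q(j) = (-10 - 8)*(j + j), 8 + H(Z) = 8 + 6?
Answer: -1692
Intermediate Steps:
K(D, a) = -3/2 (K(D, a) = (½)*(-3) = -3/2)
w(I) = √2*√I (w(I) = √(2*I) = √2*√I)
H(Z) = 6 (H(Z) = -8 + (8 + 6) = -8 + 14 = 6)
q(j) = -2 - 36*j (q(j) = -2 + (-10 - 8)*(j + j) = -2 - 36*j)
-423*(H(K(-3, -3)) + q(w(0))) = -423*(6 + (-2 - 36*√2*√0)) = -423*(6 + (-2 - 36*√2*0)) = -423*(6 + (-2 - 36*0)) = -423*(6 + (-2 + 0)) = -423*(6 - 2) = -423*4 = -1692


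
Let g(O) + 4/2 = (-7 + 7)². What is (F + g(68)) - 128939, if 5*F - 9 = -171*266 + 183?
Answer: -689999/5 ≈ -1.3800e+5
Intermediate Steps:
F = -45294/5 (F = 9/5 + (-171*266 + 183)/5 = 9/5 + (-45486 + 183)/5 = 9/5 + (⅕)*(-45303) = 9/5 - 45303/5 = -45294/5 ≈ -9058.8)
g(O) = -2 (g(O) = -2 + (-7 + 7)² = -2 + 0² = -2 + 0 = -2)
(F + g(68)) - 128939 = (-45294/5 - 2) - 128939 = -45304/5 - 128939 = -689999/5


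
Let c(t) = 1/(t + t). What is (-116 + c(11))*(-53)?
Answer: 135203/22 ≈ 6145.6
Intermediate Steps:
c(t) = 1/(2*t)
(-116 + c(11))*(-53) = (-116 + (½)/11)*(-53) = (-116 + (½)*(1/11))*(-53) = (-116 + 1/22)*(-53) = -2551/22*(-53) = 135203/22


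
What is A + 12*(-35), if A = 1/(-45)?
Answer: -18901/45 ≈ -420.02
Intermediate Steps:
A = -1/45 ≈ -0.022222
A + 12*(-35) = -1/45 + 12*(-35) = -1/45 - 420 = -18901/45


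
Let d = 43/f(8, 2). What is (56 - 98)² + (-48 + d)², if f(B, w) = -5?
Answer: 124189/25 ≈ 4967.6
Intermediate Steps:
d = -43/5 (d = 43/(-5) = 43*(-⅕) = -43/5 ≈ -8.6000)
(56 - 98)² + (-48 + d)² = (56 - 98)² + (-48 - 43/5)² = (-42)² + (-283/5)² = 1764 + 80089/25 = 124189/25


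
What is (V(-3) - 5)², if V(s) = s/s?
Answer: 16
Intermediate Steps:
V(s) = 1
(V(-3) - 5)² = (1 - 5)² = (-4)² = 16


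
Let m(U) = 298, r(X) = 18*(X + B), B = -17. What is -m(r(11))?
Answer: -298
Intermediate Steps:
r(X) = -306 + 18*X (r(X) = 18*(X - 17) = 18*(-17 + X) = -306 + 18*X)
-m(r(11)) = -1*298 = -298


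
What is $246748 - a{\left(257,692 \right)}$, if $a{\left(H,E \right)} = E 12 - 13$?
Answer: $238457$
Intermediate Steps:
$a{\left(H,E \right)} = -13 + 12 E$ ($a{\left(H,E \right)} = 12 E - 13 = -13 + 12 E$)
$246748 - a{\left(257,692 \right)} = 246748 - \left(-13 + 12 \cdot 692\right) = 246748 - \left(-13 + 8304\right) = 246748 - 8291 = 238457$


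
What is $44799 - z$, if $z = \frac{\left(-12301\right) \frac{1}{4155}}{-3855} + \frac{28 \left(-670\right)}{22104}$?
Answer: $\frac{73432628046181}{1639126725} \approx 44800.0$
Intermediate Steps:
$z = - \frac{1389892906}{1639126725}$ ($z = \left(-12301\right) \frac{1}{4155} \left(- \frac{1}{3855}\right) - \frac{2345}{2763} = \left(- \frac{12301}{4155}\right) \left(- \frac{1}{3855}\right) - \frac{2345}{2763} = \frac{12301}{16017525} - \frac{2345}{2763} = - \frac{1389892906}{1639126725} \approx -0.84795$)
$44799 - z = 44799 - - \frac{1389892906}{1639126725} = 44799 + \frac{1389892906}{1639126725} = \frac{73432628046181}{1639126725}$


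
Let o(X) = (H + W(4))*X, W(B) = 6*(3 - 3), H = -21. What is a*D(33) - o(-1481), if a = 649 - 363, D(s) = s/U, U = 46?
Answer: -710604/23 ≈ -30896.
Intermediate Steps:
W(B) = 0 (W(B) = 6*0 = 0)
D(s) = s/46
o(X) = -21*X (o(X) = (-21 + 0)*X = -21*X)
a = 286
a*D(33) - o(-1481) = 286*((1/46)*33) - (-21)*(-1481) = 286*(33/46) - 1*31101 = 4719/23 - 31101 = -710604/23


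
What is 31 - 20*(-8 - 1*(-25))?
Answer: -309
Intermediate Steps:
31 - 20*(-8 - 1*(-25)) = 31 - 20*(-8 + 25) = 31 - 20*17 = 31 - 340 = -309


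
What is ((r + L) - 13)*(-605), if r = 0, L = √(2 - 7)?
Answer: 7865 - 605*I*√5 ≈ 7865.0 - 1352.8*I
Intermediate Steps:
L = I*√5 (L = √(-5) = I*√5 ≈ 2.2361*I)
((r + L) - 13)*(-605) = ((0 + I*√5) - 13)*(-605) = (I*√5 - 13)*(-605) = (-13 + I*√5)*(-605) = 7865 - 605*I*√5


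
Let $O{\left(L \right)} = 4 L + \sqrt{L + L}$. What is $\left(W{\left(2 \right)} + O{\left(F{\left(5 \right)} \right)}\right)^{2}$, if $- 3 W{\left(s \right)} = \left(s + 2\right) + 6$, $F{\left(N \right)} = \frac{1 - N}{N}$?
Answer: $\frac{9244}{225} - \frac{392 i \sqrt{10}}{75} \approx 41.084 - 16.528 i$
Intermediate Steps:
$F{\left(N \right)} = \frac{1 - N}{N}$
$W{\left(s \right)} = - \frac{8}{3} - \frac{s}{3}$ ($W{\left(s \right)} = - \frac{\left(s + 2\right) + 6}{3} = - \frac{\left(2 + s\right) + 6}{3} = - \frac{8 + s}{3} = - \frac{8}{3} - \frac{s}{3}$)
$O{\left(L \right)} = 4 L + \sqrt{2} \sqrt{L}$ ($O{\left(L \right)} = 4 L + \sqrt{2 L} = 4 L + \sqrt{2} \sqrt{L}$)
$\left(W{\left(2 \right)} + O{\left(F{\left(5 \right)} \right)}\right)^{2} = \left(\left(- \frac{8}{3} - \frac{2}{3}\right) + \left(4 \frac{1 - 5}{5} + \sqrt{2} \sqrt{\frac{1 - 5}{5}}\right)\right)^{2} = \left(- \frac{10}{3} + \left(4 \cdot \frac{1}{5} \left(-4\right) + \sqrt{2} \sqrt{\frac{1}{5} \left(-4\right)}\right)\right)^{2} = \left(- \frac{10}{3} + \left(4 \left(- \frac{4}{5}\right) + \sqrt{2} \sqrt{- \frac{4}{5}}\right)\right)^{2} = \left(- \frac{10}{3} - \left(\frac{16}{5} - \sqrt{2} \frac{2 i \sqrt{5}}{5}\right)\right)^{2} = \left(- \frac{10}{3} - \left(\frac{16}{5} - \frac{2 i \sqrt{10}}{5}\right)\right)^{2} = \left(- \frac{98}{15} + \frac{2 i \sqrt{10}}{5}\right)^{2}$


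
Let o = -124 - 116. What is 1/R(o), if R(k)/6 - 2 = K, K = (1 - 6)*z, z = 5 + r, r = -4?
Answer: -1/18 ≈ -0.055556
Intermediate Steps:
z = 1 (z = 5 - 4 = 1)
o = -240
K = -5 (K = (1 - 6)*1 = -5*1 = -5)
R(k) = -18 (R(k) = 12 + 6*(-5) = 12 - 30 = -18)
1/R(o) = 1/(-18) = -1/18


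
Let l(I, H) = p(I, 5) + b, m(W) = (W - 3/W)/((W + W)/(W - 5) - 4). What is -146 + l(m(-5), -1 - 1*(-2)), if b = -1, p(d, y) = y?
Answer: -142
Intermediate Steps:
m(W) = (W - 3/W)/(-4 + 2*W/(-5 + W)) (m(W) = (W - 3/W)/((2*W)/(-5 + W) - 4) = (W - 3/W)/(2*W/(-5 + W) - 4) = (W - 3/W)/(-4 + 2*W/(-5 + W)))
l(I, H) = 4 (l(I, H) = 5 - 1 = 4)
-146 + l(m(-5), -1 - 1*(-2)) = -146 + 4 = -142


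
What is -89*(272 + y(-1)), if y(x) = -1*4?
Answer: -23852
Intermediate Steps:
y(x) = -4
-89*(272 + y(-1)) = -89*(272 - 4) = -89*268 = -23852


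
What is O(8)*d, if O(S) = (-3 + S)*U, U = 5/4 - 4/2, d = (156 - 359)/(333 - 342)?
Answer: -1015/12 ≈ -84.583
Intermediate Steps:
d = 203/9 (d = -203/(-9) = -203*(-1/9) = 203/9 ≈ 22.556)
U = -3/4 (U = 5*(1/4) - 4*1/2 = 5/4 - 2 = -3/4 ≈ -0.75000)
O(S) = 9/4 - 3*S/4 (O(S) = (-3 + S)*(-3/4) = 9/4 - 3*S/4)
O(8)*d = (9/4 - 3/4*8)*(203/9) = (9/4 - 6)*(203/9) = -15/4*203/9 = -1015/12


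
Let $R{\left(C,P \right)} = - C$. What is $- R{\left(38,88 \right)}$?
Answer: $38$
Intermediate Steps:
$- R{\left(38,88 \right)} = - \left(-1\right) 38 = \left(-1\right) \left(-38\right) = 38$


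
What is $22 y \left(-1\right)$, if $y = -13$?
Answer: $286$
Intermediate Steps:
$22 y \left(-1\right) = 22 \left(-13\right) \left(-1\right) = \left(-286\right) \left(-1\right) = 286$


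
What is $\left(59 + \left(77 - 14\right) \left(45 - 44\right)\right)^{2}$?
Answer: $14884$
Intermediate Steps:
$\left(59 + \left(77 - 14\right) \left(45 - 44\right)\right)^{2} = \left(59 + 63 \cdot 1\right)^{2} = \left(59 + 63\right)^{2} = 122^{2} = 14884$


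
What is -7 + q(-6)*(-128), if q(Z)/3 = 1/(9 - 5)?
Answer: -103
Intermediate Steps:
q(Z) = ¾ (q(Z) = 3/(9 - 5) = 3/4 = 3*(¼) = ¾)
-7 + q(-6)*(-128) = -7 + (¾)*(-128) = -7 - 96 = -103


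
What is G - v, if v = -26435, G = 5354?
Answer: 31789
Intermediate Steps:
G - v = 5354 - 1*(-26435) = 5354 + 26435 = 31789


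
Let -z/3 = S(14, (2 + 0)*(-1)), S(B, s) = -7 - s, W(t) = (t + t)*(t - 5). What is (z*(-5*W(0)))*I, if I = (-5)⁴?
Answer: 0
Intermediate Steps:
W(t) = 2*t*(-5 + t) (W(t) = (2*t)*(-5 + t) = 2*t*(-5 + t))
I = 625
z = 15 (z = -3*(-7 - (2 + 0)*(-1)) = -3*(-7 - 2*(-1)) = -3*(-7 - 1*(-2)) = -3*(-7 + 2) = -3*(-5) = 15)
(z*(-5*W(0)))*I = (15*(-10*0*(-5 + 0)))*625 = (15*(-10*0*(-5)))*625 = (15*(-5*0))*625 = (15*0)*625 = 0*625 = 0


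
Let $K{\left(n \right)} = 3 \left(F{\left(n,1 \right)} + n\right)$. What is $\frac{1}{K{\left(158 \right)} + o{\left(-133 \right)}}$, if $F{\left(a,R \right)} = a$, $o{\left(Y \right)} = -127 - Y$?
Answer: $\frac{1}{954} \approx 0.0010482$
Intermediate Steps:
$K{\left(n \right)} = 6 n$ ($K{\left(n \right)} = 3 \left(n + n\right) = 3 \cdot 2 n = 6 n$)
$\frac{1}{K{\left(158 \right)} + o{\left(-133 \right)}} = \frac{1}{6 \cdot 158 - -6} = \frac{1}{948 + \left(-127 + 133\right)} = \frac{1}{948 + 6} = \frac{1}{954}$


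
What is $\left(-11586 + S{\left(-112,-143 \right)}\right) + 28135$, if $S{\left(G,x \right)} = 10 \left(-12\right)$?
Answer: $16429$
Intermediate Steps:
$S{\left(G,x \right)} = -120$
$\left(-11586 + S{\left(-112,-143 \right)}\right) + 28135 = \left(-11586 - 120\right) + 28135 = -11706 + 28135 = 16429$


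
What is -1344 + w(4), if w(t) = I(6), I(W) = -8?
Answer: -1352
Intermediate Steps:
w(t) = -8
-1344 + w(4) = -1344 - 8 = -1352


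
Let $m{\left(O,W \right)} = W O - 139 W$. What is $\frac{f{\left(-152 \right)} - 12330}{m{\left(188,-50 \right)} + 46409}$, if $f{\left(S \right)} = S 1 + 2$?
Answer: $- \frac{4160}{14653} \approx -0.2839$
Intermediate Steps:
$f{\left(S \right)} = 2 + S$ ($f{\left(S \right)} = S + 2 = 2 + S$)
$m{\left(O,W \right)} = - 139 W + O W$ ($m{\left(O,W \right)} = O W - 139 W = - 139 W + O W$)
$\frac{f{\left(-152 \right)} - 12330}{m{\left(188,-50 \right)} + 46409} = \frac{\left(2 - 152\right) - 12330}{- 50 \left(-139 + 188\right) + 46409} = \frac{-150 - 12330}{\left(-50\right) 49 + 46409} = - \frac{12480}{-2450 + 46409} = - \frac{12480}{43959} = \left(-12480\right) \frac{1}{43959} = - \frac{4160}{14653}$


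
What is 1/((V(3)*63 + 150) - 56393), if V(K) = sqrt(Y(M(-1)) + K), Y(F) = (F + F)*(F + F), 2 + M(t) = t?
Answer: -56243/3163120258 - 63*sqrt(39)/3163120258 ≈ -1.7905e-5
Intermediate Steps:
M(t) = -2 + t
Y(F) = 4*F**2 (Y(F) = (2*F)*(2*F) = 4*F**2)
V(K) = sqrt(36 + K) (V(K) = sqrt(4*(-2 - 1)**2 + K) = sqrt(4*(-3)**2 + K) = sqrt(4*9 + K) = sqrt(36 + K))
1/((V(3)*63 + 150) - 56393) = 1/((sqrt(36 + 3)*63 + 150) - 56393) = 1/((sqrt(39)*63 + 150) - 56393) = 1/((63*sqrt(39) + 150) - 56393) = 1/((150 + 63*sqrt(39)) - 56393) = 1/(-56243 + 63*sqrt(39))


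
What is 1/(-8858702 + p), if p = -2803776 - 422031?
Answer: -1/12084509 ≈ -8.2751e-8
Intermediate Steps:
p = -3225807
1/(-8858702 + p) = 1/(-8858702 - 3225807) = 1/(-12084509) = -1/12084509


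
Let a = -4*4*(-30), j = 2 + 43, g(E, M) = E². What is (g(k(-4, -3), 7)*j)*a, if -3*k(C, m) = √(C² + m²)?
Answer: 60000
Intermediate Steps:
k(C, m) = -√(C² + m²)/3
j = 45
a = 480 (a = -16*(-30) = 480)
(g(k(-4, -3), 7)*j)*a = ((-√((-4)² + (-3)²)/3)²*45)*480 = ((-√(16 + 9)/3)²*45)*480 = ((-√25/3)²*45)*480 = ((-⅓*5)²*45)*480 = ((-5/3)²*45)*480 = ((25/9)*45)*480 = 125*480 = 60000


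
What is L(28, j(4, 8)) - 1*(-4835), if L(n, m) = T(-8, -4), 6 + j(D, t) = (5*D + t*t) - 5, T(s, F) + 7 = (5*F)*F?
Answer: 4908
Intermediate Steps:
T(s, F) = -7 + 5*F**2 (T(s, F) = -7 + (5*F)*F = -7 + 5*F**2)
j(D, t) = -11 + t**2 + 5*D (j(D, t) = -6 + ((5*D + t*t) - 5) = -6 + ((5*D + t**2) - 5) = -6 + ((t**2 + 5*D) - 5) = -6 + (-5 + t**2 + 5*D) = -11 + t**2 + 5*D)
L(n, m) = 73 (L(n, m) = -7 + 5*(-4)**2 = -7 + 5*16 = -7 + 80 = 73)
L(28, j(4, 8)) - 1*(-4835) = 73 - 1*(-4835) = 73 + 4835 = 4908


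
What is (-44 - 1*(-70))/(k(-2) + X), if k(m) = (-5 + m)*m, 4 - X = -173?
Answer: 26/191 ≈ 0.13613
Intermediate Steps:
X = 177 (X = 4 - 1*(-173) = 4 + 173 = 177)
k(m) = m*(-5 + m)
(-44 - 1*(-70))/(k(-2) + X) = (-44 - 1*(-70))/(-2*(-5 - 2) + 177) = (-44 + 70)/(-2*(-7) + 177) = 26/(14 + 177) = 26/191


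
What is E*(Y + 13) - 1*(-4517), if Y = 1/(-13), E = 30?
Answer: 63761/13 ≈ 4904.7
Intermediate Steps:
Y = -1/13 ≈ -0.076923
E*(Y + 13) - 1*(-4517) = 30*(-1/13 + 13) - 1*(-4517) = 30*(168/13) + 4517 = 5040/13 + 4517 = 63761/13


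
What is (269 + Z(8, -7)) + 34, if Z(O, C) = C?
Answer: 296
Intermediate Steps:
(269 + Z(8, -7)) + 34 = (269 - 7) + 34 = 262 + 34 = 296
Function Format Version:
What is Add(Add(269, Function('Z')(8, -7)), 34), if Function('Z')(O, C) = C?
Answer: 296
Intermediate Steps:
Add(Add(269, Function('Z')(8, -7)), 34) = Add(Add(269, -7), 34) = Add(262, 34) = 296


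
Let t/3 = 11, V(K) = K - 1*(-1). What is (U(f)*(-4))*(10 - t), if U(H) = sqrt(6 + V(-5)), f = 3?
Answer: 92*sqrt(2) ≈ 130.11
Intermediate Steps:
V(K) = 1 + K (V(K) = K + 1 = 1 + K)
t = 33 (t = 3*11 = 33)
U(H) = sqrt(2) (U(H) = sqrt(6 + (1 - 5)) = sqrt(6 - 4) = sqrt(2))
(U(f)*(-4))*(10 - t) = (sqrt(2)*(-4))*(10 - 1*33) = (-4*sqrt(2))*(10 - 33) = -4*sqrt(2)*(-23) = 92*sqrt(2)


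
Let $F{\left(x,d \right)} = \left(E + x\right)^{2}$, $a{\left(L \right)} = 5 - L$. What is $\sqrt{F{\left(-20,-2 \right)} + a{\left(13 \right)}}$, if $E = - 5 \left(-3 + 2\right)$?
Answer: $\sqrt{217} \approx 14.731$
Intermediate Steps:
$E = 5$ ($E = \left(-5\right) \left(-1\right) = 5$)
$F{\left(x,d \right)} = \left(5 + x\right)^{2}$
$\sqrt{F{\left(-20,-2 \right)} + a{\left(13 \right)}} = \sqrt{\left(5 - 20\right)^{2} + \left(5 - 13\right)} = \sqrt{\left(-15\right)^{2} + \left(5 - 13\right)} = \sqrt{225 - 8} = \sqrt{217}$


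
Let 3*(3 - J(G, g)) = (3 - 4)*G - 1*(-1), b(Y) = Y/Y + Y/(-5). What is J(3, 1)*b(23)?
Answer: -66/5 ≈ -13.200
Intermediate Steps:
b(Y) = 1 - Y/5 (b(Y) = 1 + Y*(-⅕) = 1 - Y/5)
J(G, g) = 8/3 + G/3 (J(G, g) = 3 - ((3 - 4)*G - 1*(-1))/3 = 3 - (-G + 1)/3 = 3 - (1 - G)/3 = 3 + (-⅓ + G/3) = 8/3 + G/3)
J(3, 1)*b(23) = (8/3 + (⅓)*3)*(1 - ⅕*23) = (8/3 + 1)*(1 - 23/5) = (11/3)*(-18/5) = -66/5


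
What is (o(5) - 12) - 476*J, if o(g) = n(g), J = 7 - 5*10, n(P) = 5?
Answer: 20461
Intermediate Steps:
J = -43 (J = 7 - 50 = -43)
o(g) = 5
(o(5) - 12) - 476*J = (5 - 12) - 476*(-43) = -7 + 20468 = 20461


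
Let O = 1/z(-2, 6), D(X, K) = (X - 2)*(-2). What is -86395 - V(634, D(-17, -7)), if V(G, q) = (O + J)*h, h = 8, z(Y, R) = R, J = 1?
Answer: -259213/3 ≈ -86404.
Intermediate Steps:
D(X, K) = 4 - 2*X (D(X, K) = (-2 + X)*(-2) = 4 - 2*X)
O = ⅙ (O = 1/6 = ⅙ ≈ 0.16667)
V(G, q) = 28/3 (V(G, q) = (⅙ + 1)*8 = (7/6)*8 = 28/3)
-86395 - V(634, D(-17, -7)) = -86395 - 1*28/3 = -86395 - 28/3 = -259213/3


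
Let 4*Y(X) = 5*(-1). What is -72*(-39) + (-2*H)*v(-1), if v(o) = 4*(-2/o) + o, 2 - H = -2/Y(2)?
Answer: 14012/5 ≈ 2802.4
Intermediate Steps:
Y(X) = -5/4 (Y(X) = (5*(-1))/4 = (1/4)*(-5) = -5/4)
H = 2/5 (H = 2 - (-2)/(-5/4) = 2 - (-2)*(-4)/5 = 2 - 1*8/5 = 2 - 8/5 = 2/5 ≈ 0.40000)
v(o) = o - 8/o (v(o) = -8/o + o = o - 8/o)
-72*(-39) + (-2*H)*v(-1) = -72*(-39) + (-2*2/5)*(-1 - 8/(-1)) = 2808 - 4*(-1 - 8*(-1))/5 = 2808 - 4*(-1 + 8)/5 = 2808 - 4/5*7 = 2808 - 28/5 = 14012/5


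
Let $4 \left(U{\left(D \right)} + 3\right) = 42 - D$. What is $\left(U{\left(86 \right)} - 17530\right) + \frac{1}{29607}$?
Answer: $- \frac{519425207}{29607} \approx -17544.0$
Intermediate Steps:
$U{\left(D \right)} = \frac{15}{2} - \frac{D}{4}$ ($U{\left(D \right)} = -3 + \frac{42 - D}{4} = -3 - \left(- \frac{21}{2} + \frac{D}{4}\right) = \frac{15}{2} - \frac{D}{4}$)
$\left(U{\left(86 \right)} - 17530\right) + \frac{1}{29607} = \left(\left(\frac{15}{2} - \frac{43}{2}\right) - 17530\right) + \frac{1}{29607} = \left(-14 - 17530\right) + \frac{1}{29607} = -17544 + \frac{1}{29607} = - \frac{519425207}{29607}$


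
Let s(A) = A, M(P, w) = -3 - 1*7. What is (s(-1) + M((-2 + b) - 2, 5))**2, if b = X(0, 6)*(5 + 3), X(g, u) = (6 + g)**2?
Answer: 121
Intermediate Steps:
b = 288 (b = (6 + 0)**2*(5 + 3) = 6**2*8 = 36*8 = 288)
M(P, w) = -10 (M(P, w) = -3 - 7 = -10)
(s(-1) + M((-2 + b) - 2, 5))**2 = (-1 - 10)**2 = (-11)**2 = 121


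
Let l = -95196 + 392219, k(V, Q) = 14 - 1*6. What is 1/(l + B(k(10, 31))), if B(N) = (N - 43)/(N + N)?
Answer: 16/4752333 ≈ 3.3668e-6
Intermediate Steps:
k(V, Q) = 8 (k(V, Q) = 14 - 6 = 8)
B(N) = (-43 + N)/(2*N) (B(N) = (-43 + N)/((2*N)) = (-43 + N)*(1/(2*N)) = (-43 + N)/(2*N))
l = 297023
1/(l + B(k(10, 31))) = 1/(297023 + (½)*(-43 + 8)/8) = 1/(297023 + (½)*(⅛)*(-35)) = 1/(297023 - 35/16) = 1/(4752333/16) = 16/4752333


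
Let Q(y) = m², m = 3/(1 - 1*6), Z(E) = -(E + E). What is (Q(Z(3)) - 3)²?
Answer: 4356/625 ≈ 6.9696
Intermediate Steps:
Z(E) = -2*E
m = -⅗ (m = 3/(1 - 6) = 3/(-5) = 3*(-⅕) = -⅗ ≈ -0.60000)
Q(y) = 9/25 (Q(y) = (-⅗)² = 9/25)
(Q(Z(3)) - 3)² = (9/25 - 3)² = (-66/25)² = 4356/625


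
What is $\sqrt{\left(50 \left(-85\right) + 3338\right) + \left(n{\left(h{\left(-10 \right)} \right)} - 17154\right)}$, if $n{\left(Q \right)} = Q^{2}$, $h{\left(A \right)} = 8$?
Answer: $i \sqrt{18002} \approx 134.17 i$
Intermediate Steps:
$\sqrt{\left(50 \left(-85\right) + 3338\right) + \left(n{\left(h{\left(-10 \right)} \right)} - 17154\right)} = \sqrt{\left(50 \left(-85\right) + 3338\right) + \left(8^{2} - 17154\right)} = \sqrt{\left(-4250 + 3338\right) + \left(64 - 17154\right)} = \sqrt{-912 - 17090} = \sqrt{-18002} = i \sqrt{18002}$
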